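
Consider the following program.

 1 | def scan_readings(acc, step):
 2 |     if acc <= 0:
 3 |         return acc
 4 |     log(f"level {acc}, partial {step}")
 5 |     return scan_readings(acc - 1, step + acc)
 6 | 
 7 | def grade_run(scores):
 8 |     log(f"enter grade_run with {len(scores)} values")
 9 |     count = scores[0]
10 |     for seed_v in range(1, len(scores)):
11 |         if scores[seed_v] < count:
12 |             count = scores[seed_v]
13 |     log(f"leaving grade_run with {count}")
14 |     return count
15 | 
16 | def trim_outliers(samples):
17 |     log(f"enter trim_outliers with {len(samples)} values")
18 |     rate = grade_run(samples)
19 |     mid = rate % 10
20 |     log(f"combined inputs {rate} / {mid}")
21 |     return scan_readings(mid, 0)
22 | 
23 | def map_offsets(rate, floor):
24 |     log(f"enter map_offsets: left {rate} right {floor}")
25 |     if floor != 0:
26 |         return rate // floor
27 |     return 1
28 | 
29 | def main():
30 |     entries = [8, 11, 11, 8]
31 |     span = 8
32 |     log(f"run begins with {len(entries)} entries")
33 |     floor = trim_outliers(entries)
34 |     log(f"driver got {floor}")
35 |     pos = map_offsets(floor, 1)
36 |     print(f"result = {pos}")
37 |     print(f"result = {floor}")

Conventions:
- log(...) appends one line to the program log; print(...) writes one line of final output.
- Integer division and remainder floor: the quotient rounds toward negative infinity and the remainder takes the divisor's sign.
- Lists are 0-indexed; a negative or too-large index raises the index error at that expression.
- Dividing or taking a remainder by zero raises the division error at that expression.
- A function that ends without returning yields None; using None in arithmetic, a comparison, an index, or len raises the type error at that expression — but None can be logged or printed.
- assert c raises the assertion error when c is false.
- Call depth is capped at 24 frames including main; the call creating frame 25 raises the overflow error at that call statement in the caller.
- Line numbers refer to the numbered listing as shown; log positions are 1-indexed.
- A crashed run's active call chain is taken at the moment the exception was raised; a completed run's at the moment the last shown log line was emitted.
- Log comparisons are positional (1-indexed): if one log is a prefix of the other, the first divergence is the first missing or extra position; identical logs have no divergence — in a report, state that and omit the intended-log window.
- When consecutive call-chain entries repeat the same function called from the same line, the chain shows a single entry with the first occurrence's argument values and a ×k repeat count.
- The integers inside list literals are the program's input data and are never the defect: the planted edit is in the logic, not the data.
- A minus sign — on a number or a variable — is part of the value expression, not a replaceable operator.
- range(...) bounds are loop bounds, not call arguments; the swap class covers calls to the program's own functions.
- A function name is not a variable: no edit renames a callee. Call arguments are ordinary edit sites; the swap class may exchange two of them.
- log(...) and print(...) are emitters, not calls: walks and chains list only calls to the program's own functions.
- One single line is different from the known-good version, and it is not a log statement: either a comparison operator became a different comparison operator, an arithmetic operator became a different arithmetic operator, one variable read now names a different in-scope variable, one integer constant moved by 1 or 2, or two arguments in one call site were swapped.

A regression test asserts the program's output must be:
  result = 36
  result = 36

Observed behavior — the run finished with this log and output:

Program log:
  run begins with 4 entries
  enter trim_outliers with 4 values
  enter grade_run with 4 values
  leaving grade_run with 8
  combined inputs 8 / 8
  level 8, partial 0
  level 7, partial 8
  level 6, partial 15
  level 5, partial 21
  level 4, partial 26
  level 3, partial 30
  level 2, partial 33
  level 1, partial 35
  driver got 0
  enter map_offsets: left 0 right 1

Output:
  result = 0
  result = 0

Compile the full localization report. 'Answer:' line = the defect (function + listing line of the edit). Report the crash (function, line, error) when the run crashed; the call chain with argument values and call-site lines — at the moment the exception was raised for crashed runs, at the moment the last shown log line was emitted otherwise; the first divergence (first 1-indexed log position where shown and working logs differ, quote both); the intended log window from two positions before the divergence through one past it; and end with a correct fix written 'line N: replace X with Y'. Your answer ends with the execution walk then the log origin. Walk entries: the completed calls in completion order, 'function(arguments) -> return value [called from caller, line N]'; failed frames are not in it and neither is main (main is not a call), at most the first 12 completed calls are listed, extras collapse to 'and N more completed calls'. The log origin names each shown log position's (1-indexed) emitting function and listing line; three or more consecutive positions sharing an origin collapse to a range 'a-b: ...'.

Answer: the defect is in scan_readings at line 3.
Key observation: Everything matches until log position 14, which reads 'driver got 0' in place of 'driver got 36'.
Call chain: main -> map_offsets(0, 1) (called at line 35).
First divergence: position 14 — shown 'driver got 0', intended 'driver got 36'.
Intended log window:
  12: level 2, partial 33
  13: level 1, partial 35
  14: driver got 36
  15: enter map_offsets: left 36 right 1
Execution walk:
  grade_run([8, 11, 11, 8]) -> 8  [called from trim_outliers, line 18]
  scan_readings(0, 36) -> 0  [called from scan_readings, line 5]
  scan_readings(1, 35) -> 0  [called from scan_readings, line 5]
  scan_readings(2, 33) -> 0  [called from scan_readings, line 5]
  scan_readings(3, 30) -> 0  [called from scan_readings, line 5]
  scan_readings(4, 26) -> 0  [called from scan_readings, line 5]
  scan_readings(5, 21) -> 0  [called from scan_readings, line 5]
  scan_readings(6, 15) -> 0  [called from scan_readings, line 5]
  scan_readings(7, 8) -> 0  [called from scan_readings, line 5]
  scan_readings(8, 0) -> 0  [called from trim_outliers, line 21]
  trim_outliers([8, 11, 11, 8]) -> 0  [called from main, line 33]
  map_offsets(0, 1) -> 0  [called from main, line 35]
Log line origins:
  1: logged in main at line 32
  2: logged in trim_outliers at line 17
  3: logged in grade_run at line 8
  4: logged in grade_run at line 13
  5: logged in trim_outliers at line 20
  6-13: logged in scan_readings at line 4
  14: logged in main at line 34
  15: logged in map_offsets at line 24
A correct fix: line 3: replace `acc` with `step`.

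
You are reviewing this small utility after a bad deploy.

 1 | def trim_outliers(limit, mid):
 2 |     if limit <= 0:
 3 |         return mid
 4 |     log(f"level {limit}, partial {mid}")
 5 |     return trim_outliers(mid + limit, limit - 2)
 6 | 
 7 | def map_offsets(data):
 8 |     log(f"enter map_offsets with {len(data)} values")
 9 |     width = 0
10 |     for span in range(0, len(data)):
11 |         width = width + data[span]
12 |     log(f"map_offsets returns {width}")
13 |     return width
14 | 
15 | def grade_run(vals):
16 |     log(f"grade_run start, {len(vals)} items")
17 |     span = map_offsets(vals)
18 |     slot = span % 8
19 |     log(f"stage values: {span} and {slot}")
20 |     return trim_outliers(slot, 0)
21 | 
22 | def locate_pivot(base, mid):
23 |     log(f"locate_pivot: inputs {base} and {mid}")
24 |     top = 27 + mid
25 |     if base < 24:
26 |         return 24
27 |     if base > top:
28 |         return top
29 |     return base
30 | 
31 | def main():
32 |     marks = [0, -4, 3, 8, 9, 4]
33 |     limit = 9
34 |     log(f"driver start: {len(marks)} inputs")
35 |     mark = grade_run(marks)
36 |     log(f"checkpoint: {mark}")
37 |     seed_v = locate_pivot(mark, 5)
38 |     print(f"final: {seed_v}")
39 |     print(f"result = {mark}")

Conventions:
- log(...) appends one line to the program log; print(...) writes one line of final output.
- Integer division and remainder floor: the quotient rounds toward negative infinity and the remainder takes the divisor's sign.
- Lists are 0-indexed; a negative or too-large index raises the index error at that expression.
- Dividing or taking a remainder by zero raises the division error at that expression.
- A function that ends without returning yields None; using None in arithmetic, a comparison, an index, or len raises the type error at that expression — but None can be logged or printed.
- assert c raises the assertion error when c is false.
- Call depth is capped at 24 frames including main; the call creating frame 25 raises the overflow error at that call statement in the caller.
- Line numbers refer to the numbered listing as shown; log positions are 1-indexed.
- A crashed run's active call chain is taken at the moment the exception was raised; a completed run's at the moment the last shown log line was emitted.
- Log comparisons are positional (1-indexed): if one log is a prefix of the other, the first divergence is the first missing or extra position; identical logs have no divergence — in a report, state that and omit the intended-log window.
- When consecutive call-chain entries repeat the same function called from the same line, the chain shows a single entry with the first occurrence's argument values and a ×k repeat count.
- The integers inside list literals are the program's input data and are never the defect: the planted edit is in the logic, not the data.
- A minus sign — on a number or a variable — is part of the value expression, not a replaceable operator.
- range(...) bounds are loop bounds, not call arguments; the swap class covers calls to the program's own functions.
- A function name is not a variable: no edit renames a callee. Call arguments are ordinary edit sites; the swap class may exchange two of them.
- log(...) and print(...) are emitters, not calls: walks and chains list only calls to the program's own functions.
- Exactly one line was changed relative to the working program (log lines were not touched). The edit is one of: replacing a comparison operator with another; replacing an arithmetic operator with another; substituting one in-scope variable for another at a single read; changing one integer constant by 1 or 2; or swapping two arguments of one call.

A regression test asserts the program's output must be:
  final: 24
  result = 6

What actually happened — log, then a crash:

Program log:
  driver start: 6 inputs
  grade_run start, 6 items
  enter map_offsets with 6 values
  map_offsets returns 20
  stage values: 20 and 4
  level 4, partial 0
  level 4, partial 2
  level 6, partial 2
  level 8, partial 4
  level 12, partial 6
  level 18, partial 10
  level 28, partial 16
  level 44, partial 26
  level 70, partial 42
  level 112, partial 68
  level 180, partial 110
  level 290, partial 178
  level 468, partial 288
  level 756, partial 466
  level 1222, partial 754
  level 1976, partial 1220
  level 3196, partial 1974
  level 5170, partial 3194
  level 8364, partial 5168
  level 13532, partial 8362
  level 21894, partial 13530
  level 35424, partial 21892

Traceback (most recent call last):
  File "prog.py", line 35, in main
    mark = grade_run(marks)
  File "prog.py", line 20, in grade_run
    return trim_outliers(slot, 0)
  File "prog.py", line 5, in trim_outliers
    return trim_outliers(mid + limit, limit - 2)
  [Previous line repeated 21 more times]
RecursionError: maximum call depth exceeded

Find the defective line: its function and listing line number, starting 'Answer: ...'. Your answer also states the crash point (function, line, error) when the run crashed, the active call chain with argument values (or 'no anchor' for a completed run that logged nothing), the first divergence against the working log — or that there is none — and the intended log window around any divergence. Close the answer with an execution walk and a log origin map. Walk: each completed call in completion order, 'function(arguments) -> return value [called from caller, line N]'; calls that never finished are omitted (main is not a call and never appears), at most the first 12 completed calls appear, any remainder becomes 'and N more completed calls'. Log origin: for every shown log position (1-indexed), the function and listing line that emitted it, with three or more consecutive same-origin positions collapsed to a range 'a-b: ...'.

Answer: the defect is in trim_outliers at line 5.
Core observation: The earliest visible damage is log position 7 — 'level 4, partial 2' rather than the intended 'level 2, partial 4'.
Crash: trim_outliers, line 5, RecursionError.
Call chain: main -> grade_run([0, -4, 3, 8, 9, 4]) (called at line 35) -> trim_outliers(4, 0) (called at line 20) -> trim_outliers(4, 2) (called at line 5) ×21.
First divergence: position 7 — the shown line 'level 4, partial 2' should read 'level 2, partial 4'.
Intended log window:
  5: stage values: 20 and 4
  6: level 4, partial 0
  7: level 2, partial 4
  8: checkpoint: 6
Execution walk:
  map_offsets([0, -4, 3, 8, 9, 4]) -> 20  [called from grade_run, line 17]
Log origin:
  1: from main, line 34
  2: from grade_run, line 16
  3: from map_offsets, line 8
  4: from map_offsets, line 12
  5: from grade_run, line 19
  6-27: from trim_outliers, line 4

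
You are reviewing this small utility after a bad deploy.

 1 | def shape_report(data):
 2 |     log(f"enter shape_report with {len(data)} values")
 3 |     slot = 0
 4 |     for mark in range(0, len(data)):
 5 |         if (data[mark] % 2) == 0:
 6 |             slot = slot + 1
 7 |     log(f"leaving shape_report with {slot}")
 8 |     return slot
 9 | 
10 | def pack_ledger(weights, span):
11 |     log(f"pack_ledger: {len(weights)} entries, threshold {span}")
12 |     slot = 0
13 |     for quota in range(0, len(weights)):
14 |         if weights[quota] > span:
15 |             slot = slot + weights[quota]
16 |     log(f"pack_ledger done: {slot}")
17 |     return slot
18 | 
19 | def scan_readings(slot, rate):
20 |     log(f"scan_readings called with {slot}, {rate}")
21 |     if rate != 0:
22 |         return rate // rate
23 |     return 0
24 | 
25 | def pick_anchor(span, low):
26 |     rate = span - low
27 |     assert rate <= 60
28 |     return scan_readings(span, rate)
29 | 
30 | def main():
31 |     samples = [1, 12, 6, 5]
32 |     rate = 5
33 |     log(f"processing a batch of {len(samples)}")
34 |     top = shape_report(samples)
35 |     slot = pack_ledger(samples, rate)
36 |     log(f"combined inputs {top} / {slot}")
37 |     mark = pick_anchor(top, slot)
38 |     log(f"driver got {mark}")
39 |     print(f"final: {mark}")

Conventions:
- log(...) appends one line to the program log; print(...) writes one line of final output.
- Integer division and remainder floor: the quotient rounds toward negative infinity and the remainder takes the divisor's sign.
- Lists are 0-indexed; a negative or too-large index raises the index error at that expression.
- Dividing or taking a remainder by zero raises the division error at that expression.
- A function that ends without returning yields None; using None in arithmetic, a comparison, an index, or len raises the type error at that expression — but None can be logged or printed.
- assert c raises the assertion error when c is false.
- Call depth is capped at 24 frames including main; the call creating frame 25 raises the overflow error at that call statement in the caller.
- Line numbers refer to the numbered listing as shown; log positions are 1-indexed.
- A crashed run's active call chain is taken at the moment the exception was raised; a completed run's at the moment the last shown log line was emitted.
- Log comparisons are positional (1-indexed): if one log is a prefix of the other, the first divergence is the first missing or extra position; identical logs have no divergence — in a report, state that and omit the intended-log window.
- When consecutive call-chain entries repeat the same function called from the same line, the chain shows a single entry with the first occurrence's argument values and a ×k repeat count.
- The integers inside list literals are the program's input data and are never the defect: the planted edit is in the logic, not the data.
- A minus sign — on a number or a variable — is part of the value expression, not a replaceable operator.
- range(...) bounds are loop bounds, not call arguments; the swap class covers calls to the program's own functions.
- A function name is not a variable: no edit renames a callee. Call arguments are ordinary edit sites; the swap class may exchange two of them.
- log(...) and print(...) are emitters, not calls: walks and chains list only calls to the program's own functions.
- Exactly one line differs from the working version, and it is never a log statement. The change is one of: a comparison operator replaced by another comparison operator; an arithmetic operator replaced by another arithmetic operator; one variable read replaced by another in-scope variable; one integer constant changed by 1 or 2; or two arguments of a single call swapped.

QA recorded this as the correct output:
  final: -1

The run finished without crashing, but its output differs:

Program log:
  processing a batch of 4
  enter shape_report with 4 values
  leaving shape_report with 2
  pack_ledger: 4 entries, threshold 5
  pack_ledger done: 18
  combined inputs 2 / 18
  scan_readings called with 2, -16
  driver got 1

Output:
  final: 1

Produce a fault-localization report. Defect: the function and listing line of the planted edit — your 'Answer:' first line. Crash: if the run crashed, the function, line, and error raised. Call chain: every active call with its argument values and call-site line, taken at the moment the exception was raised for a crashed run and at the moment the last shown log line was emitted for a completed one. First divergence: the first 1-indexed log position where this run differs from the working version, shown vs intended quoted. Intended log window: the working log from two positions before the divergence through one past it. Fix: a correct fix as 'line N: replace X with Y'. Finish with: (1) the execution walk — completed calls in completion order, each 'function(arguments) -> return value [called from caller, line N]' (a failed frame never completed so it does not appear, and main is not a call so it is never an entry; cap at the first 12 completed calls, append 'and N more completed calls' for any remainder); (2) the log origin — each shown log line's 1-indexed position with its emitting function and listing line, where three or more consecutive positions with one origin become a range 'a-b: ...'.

Answer: the defect is in scan_readings at line 22.
Key observation: The earliest visible damage is log position 8 — 'driver got 1' rather than the intended 'driver got -1'.
Call chain: main.
First divergence: position 8 — shown 'driver got 1', intended 'driver got -1'.
Intended log window:
  6: combined inputs 2 / 18
  7: scan_readings called with 2, -16
  8: driver got -1
Execution walk:
  shape_report([1, 12, 6, 5]) -> 2  [called from main, line 34]
  pack_ledger([1, 12, 6, 5], 5) -> 18  [called from main, line 35]
  scan_readings(2, -16) -> 1  [called from pick_anchor, line 28]
  pick_anchor(2, 18) -> 1  [called from main, line 37]
Origin of each log line:
  1: emitted by main (line 33)
  2: emitted by shape_report (line 2)
  3: emitted by shape_report (line 7)
  4: emitted by pack_ledger (line 11)
  5: emitted by pack_ledger (line 16)
  6: emitted by main (line 36)
  7: emitted by scan_readings (line 20)
  8: emitted by main (line 38)
A correct fix: line 22: replace `rate // rate` with `slot // rate`.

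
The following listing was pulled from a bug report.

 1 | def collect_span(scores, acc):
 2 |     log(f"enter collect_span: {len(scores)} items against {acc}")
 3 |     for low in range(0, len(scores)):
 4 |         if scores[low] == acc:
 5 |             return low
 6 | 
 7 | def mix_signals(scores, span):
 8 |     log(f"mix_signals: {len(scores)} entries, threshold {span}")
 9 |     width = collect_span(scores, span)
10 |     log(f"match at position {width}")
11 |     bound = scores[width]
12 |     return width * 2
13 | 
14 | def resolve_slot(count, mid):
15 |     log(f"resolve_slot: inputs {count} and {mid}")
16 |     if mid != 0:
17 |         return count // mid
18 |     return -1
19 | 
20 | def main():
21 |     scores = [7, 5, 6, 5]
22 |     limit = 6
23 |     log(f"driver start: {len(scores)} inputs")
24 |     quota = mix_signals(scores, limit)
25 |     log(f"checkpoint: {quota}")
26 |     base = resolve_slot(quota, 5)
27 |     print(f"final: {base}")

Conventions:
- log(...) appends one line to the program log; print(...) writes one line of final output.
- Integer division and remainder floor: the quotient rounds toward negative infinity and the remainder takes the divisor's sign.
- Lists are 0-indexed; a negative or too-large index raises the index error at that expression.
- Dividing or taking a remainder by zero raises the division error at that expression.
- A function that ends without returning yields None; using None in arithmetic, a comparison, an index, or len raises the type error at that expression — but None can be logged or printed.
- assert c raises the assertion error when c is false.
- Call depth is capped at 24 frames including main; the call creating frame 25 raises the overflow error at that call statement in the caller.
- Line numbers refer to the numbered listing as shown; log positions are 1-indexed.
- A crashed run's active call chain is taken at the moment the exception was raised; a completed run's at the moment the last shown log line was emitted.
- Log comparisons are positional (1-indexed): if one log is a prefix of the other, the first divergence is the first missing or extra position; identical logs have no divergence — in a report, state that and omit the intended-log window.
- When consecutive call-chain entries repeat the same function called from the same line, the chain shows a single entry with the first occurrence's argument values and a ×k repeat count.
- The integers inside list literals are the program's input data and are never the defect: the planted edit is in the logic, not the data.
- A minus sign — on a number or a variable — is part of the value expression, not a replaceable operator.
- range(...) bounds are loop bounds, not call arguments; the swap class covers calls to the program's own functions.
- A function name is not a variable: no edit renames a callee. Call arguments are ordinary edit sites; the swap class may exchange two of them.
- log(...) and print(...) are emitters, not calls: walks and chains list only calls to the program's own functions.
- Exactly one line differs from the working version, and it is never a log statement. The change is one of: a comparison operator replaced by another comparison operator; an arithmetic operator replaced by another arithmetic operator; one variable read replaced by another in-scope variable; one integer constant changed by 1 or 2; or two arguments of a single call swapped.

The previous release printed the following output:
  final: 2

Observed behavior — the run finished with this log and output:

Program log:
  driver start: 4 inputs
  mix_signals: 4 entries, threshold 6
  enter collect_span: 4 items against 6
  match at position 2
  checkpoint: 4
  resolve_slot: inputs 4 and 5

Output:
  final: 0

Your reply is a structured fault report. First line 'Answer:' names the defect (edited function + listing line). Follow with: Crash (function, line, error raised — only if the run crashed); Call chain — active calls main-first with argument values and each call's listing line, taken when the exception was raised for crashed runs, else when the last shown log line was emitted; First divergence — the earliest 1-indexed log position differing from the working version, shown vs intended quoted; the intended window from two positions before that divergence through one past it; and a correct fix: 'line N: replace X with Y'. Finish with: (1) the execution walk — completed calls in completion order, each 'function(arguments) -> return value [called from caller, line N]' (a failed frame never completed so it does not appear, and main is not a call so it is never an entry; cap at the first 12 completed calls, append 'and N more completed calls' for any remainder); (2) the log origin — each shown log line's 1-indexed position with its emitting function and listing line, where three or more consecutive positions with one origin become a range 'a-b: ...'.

Answer: the defect is in mix_signals at line 12.
Core observation: Log line 5 is where behavior first shows: 'checkpoint: 4' appears instead of 'checkpoint: 12'.
Call chain: main -> resolve_slot(4, 5) (called at line 26).
First divergence: position 5; shown 'checkpoint: 4' vs intended 'checkpoint: 12'.
Intended log window:
  3: enter collect_span: 4 items against 6
  4: match at position 2
  5: checkpoint: 12
  6: resolve_slot: inputs 12 and 5
Execution walk:
  collect_span([7, 5, 6, 5], 6) -> 2  [called from mix_signals, line 9]
  mix_signals([7, 5, 6, 5], 6) -> 4  [called from main, line 24]
  resolve_slot(4, 5) -> 0  [called from main, line 26]
Origin of each log line:
  1: logged in main at line 23
  2: logged in mix_signals at line 8
  3: logged in collect_span at line 2
  4: logged in mix_signals at line 10
  5: logged in main at line 25
  6: logged in resolve_slot at line 15
A correct fix: line 12: replace `width` with `bound`.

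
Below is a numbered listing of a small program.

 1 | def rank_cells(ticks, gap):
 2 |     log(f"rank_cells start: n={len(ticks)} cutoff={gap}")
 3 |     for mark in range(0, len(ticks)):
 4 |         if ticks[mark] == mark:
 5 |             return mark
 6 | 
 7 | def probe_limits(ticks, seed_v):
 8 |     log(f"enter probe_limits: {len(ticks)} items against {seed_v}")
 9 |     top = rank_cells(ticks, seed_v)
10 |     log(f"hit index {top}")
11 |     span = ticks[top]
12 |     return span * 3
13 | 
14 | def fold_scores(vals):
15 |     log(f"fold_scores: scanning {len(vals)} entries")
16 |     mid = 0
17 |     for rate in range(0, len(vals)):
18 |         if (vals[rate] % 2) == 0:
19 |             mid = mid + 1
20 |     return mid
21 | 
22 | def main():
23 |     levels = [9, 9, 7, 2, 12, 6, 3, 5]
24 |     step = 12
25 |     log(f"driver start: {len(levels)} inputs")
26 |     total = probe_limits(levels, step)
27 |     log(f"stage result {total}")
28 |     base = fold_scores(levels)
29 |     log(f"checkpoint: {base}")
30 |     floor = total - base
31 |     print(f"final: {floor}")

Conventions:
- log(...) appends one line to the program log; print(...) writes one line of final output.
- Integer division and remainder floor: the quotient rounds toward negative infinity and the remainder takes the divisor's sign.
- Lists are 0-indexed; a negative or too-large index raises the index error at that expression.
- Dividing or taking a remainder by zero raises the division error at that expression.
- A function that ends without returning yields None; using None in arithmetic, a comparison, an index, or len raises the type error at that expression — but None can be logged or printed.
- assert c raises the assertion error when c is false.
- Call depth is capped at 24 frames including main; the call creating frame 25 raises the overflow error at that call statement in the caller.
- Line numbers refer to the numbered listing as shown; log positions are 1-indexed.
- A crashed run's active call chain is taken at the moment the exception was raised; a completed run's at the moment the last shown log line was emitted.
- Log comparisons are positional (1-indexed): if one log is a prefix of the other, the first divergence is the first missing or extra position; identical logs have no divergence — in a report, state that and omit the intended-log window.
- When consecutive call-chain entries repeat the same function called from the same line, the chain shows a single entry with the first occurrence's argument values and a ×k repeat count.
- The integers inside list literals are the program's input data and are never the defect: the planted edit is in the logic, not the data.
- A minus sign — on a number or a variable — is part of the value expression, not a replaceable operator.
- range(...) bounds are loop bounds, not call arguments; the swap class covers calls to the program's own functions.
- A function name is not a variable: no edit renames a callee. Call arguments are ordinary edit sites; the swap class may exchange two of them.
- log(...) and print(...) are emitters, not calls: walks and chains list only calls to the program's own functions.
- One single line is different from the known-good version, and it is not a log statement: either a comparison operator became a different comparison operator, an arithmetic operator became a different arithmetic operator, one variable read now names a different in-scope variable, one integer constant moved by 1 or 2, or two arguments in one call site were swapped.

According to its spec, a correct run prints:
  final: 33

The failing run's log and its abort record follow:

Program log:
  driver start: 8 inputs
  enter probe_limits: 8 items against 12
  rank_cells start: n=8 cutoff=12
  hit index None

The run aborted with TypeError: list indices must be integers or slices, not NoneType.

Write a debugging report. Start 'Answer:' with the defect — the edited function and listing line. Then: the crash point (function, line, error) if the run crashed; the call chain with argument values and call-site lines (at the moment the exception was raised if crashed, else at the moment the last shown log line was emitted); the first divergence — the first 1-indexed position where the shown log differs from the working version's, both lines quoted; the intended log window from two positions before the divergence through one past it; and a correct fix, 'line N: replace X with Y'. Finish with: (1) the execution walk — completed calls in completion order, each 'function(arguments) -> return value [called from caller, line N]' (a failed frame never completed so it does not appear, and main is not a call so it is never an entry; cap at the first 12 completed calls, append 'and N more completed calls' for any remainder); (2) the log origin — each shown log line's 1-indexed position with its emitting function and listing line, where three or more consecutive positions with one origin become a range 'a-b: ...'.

Answer: the defect is in rank_cells at line 4.
The tell: Position 4 is the first bad log line: 'hit index None' should read 'hit index 4'.
Crash: probe_limits, line 11, TypeError.
Call chain: main -> probe_limits([9, 9, 7, 2, 12, 6, 3, 5], 12) (called at line 26).
First divergence: position 4; shown 'hit index None' vs intended 'hit index 4'.
Intended log window:
  2: enter probe_limits: 8 items against 12
  3: rank_cells start: n=8 cutoff=12
  4: hit index 4
  5: stage result 36
Execution walk:
  rank_cells([9, 9, 7, 2, 12, 6, 3, 5], 12) -> None  [called from probe_limits, line 9]
Log line origins:
  1: from main, line 25
  2: from probe_limits, line 8
  3: from rank_cells, line 2
  4: from probe_limits, line 10
A correct fix: line 4: replace `ticks[mark] == mark` with `ticks[mark] == gap`.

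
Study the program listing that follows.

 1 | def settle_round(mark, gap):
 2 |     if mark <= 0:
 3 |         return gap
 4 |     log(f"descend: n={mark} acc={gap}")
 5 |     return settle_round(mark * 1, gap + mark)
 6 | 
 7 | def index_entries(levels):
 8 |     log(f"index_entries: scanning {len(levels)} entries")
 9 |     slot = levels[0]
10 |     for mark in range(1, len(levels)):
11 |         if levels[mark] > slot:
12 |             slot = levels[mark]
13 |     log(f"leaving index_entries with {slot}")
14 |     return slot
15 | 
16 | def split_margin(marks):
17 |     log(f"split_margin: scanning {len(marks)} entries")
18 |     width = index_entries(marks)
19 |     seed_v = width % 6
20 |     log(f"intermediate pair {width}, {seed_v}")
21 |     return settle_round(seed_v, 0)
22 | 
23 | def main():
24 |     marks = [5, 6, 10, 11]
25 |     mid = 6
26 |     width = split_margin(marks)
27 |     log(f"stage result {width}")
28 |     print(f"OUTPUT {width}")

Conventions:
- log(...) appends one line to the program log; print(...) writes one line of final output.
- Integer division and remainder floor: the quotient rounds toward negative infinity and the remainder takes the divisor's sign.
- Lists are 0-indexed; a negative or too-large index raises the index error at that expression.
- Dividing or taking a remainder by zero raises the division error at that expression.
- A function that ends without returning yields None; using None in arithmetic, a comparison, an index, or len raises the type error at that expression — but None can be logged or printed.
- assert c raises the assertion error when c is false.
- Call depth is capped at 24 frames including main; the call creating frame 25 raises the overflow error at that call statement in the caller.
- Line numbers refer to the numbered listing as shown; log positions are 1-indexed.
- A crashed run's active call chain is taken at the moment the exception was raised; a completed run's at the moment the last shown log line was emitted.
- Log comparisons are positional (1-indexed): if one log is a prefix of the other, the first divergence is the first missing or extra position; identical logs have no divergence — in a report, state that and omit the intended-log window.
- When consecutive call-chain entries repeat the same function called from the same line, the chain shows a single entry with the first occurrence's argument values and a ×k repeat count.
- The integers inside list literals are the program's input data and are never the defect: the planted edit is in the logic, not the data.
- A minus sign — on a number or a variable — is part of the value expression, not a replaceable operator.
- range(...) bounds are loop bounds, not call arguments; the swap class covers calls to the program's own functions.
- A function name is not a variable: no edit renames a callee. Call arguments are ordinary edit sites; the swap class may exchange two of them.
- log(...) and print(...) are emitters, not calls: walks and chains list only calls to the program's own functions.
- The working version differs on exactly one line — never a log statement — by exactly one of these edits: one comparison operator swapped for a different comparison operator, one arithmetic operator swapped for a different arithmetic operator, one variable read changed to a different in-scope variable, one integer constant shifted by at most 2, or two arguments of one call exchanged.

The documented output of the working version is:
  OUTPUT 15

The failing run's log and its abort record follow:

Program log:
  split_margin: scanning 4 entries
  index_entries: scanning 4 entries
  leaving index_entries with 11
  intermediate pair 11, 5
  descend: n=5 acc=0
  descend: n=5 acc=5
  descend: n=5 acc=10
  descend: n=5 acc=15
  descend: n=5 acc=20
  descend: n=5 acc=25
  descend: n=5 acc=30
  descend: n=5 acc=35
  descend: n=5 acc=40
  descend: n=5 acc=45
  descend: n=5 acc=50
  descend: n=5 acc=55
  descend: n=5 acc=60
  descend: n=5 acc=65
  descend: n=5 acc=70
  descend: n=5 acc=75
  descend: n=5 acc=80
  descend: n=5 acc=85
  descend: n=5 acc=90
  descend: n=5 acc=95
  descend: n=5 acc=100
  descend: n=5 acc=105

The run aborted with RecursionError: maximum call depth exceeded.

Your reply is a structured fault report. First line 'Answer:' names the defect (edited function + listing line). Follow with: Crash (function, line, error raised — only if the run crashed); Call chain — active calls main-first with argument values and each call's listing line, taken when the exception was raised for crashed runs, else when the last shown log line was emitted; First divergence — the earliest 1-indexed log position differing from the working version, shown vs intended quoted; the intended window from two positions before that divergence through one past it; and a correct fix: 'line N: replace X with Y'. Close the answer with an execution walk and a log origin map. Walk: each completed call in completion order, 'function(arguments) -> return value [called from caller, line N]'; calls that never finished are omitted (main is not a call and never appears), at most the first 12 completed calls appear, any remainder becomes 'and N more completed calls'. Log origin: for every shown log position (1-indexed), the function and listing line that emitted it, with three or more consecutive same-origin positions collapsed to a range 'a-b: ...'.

Answer: the defect is in settle_round at line 5.
Core observation: At log position 6 the runs split — shown 'descend: n=5 acc=5', but the working version logs 'descend: n=4 acc=5'.
Crash: settle_round, line 5, RecursionError.
Call chain: main -> split_margin([5, 6, 10, 11]) (called at line 26) -> settle_round(5, 0) (called at line 21) -> settle_round(5, 5) (called at line 5) ×21.
First divergence: position 6 — the shown line 'descend: n=5 acc=5' should read 'descend: n=4 acc=5'.
Intended log window:
  4: intermediate pair 11, 5
  5: descend: n=5 acc=0
  6: descend: n=4 acc=5
  7: descend: n=3 acc=9
Execution walk:
  index_entries([5, 6, 10, 11]) -> 11  [called from split_margin, line 18]
Origin of each log line:
  1: emitted by split_margin (line 17)
  2: emitted by index_entries (line 8)
  3: emitted by index_entries (line 13)
  4: emitted by split_margin (line 20)
  5-26: emitted by settle_round (line 4)
A correct fix: line 5: replace `*` with `-`.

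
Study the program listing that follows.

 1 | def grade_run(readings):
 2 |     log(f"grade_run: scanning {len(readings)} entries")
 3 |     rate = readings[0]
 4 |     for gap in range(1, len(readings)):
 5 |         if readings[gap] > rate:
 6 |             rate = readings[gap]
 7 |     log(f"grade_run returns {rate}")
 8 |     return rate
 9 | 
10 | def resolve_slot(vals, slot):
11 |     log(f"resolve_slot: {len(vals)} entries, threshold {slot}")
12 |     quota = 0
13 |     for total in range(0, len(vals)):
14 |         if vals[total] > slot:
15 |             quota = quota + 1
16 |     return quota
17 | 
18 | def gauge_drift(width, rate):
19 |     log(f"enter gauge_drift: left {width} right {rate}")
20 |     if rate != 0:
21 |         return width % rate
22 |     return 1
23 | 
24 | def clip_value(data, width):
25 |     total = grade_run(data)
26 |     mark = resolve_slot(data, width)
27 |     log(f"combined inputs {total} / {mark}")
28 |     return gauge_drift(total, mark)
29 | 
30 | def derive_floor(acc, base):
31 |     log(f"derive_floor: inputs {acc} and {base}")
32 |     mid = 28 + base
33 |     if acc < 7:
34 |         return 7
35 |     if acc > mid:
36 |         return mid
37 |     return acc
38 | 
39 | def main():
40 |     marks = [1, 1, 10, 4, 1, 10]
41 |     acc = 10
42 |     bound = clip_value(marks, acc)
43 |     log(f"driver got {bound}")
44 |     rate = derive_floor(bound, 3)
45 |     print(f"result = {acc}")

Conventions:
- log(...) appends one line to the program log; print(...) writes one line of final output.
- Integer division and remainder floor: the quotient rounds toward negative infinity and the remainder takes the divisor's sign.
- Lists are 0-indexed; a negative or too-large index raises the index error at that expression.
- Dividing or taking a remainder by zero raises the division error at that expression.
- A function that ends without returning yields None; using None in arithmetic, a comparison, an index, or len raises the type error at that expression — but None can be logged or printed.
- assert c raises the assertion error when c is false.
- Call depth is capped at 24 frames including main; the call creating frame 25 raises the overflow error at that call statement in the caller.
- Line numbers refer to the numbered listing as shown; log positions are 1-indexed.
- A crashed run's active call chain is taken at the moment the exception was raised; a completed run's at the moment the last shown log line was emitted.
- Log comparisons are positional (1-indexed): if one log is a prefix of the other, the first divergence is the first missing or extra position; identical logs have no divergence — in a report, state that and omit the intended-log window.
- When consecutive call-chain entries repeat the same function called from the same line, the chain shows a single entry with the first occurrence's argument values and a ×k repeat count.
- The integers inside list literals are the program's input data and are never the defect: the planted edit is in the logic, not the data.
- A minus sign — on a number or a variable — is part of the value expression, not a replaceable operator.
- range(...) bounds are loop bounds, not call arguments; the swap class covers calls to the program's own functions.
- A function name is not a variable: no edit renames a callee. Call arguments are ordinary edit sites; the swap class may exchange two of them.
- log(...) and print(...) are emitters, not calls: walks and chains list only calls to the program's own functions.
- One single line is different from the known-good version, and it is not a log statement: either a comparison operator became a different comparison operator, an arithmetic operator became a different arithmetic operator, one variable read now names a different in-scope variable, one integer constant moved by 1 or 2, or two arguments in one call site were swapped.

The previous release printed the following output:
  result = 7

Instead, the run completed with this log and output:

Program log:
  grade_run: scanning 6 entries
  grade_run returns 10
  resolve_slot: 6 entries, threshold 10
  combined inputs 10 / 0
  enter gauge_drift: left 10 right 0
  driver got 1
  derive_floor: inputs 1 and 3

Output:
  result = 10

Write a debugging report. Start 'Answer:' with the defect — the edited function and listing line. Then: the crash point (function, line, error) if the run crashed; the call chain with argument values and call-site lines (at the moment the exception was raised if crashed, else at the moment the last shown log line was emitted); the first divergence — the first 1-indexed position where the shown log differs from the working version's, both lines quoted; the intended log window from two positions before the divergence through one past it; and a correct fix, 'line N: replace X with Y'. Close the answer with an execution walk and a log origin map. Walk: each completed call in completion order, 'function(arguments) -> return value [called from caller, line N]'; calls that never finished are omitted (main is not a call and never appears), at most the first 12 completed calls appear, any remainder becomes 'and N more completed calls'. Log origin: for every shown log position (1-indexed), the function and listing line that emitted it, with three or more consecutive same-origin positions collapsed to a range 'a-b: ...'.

Answer: the defect is in main at line 45.
The tell: The two runs log identically and part ways only at the printed values.
Call chain: main -> derive_floor(1, 3) (called at line 44).
First divergence: none — the logs agree in full.
Execution walk:
  grade_run([1, 1, 10, 4, 1, 10]) -> 10  [called from clip_value, line 25]
  resolve_slot([1, 1, 10, 4, 1, 10], 10) -> 0  [called from clip_value, line 26]
  gauge_drift(10, 0) -> 1  [called from clip_value, line 28]
  clip_value([1, 1, 10, 4, 1, 10], 10) -> 1  [called from main, line 42]
  derive_floor(1, 3) -> 7  [called from main, line 44]
Origin of each log line:
  1: logged in grade_run at line 2
  2: logged in grade_run at line 7
  3: logged in resolve_slot at line 11
  4: logged in clip_value at line 27
  5: logged in gauge_drift at line 19
  6: logged in main at line 43
  7: logged in derive_floor at line 31
A correct fix: line 45: replace `acc` with `rate`.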